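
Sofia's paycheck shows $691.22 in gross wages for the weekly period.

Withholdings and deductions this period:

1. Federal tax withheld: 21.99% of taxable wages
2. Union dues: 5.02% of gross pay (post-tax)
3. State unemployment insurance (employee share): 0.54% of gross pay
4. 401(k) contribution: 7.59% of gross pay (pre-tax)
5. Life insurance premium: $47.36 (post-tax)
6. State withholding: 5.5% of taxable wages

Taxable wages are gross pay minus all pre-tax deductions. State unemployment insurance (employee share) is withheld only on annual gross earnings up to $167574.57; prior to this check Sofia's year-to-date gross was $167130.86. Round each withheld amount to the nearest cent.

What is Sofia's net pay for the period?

401(k) contribution: $691.22 × 0.0759 = $52.46
Taxable wages = $691.22 − $52.46 = $638.76
State withholding: $638.76 × 0.055 = $35.13
Federal tax withheld: $638.76 × 0.2199 = $140.46
State unemployment insurance (employee share): only $167574.57 − $167130.86 = $443.71 of this check is subject → $443.71 × 0.0054 = $2.40
Life insurance premium: $47.36
Union dues: $691.22 × 0.0502 = $34.70
Total deductions = $52.46 + $35.13 + $140.46 + $2.40 + $47.36 + $34.70 = $312.51
Net pay = $691.22 − $312.51 = $378.71

$378.71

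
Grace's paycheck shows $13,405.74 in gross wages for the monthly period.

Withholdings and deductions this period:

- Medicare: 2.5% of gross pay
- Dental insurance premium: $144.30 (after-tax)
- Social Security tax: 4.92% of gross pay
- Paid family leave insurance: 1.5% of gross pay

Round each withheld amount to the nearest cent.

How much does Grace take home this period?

Social Security tax: $13,405.74 × 0.0492 = $659.56
Medicare: $13,405.74 × 0.025 = $335.14
Paid family leave insurance: $13,405.74 × 0.015 = $201.09
Dental insurance premium: $144.30
Total deductions = $659.56 + $335.14 + $201.09 + $144.30 = $1,340.09
Net pay = $13,405.74 − $1,340.09 = $12,065.65

$12,065.65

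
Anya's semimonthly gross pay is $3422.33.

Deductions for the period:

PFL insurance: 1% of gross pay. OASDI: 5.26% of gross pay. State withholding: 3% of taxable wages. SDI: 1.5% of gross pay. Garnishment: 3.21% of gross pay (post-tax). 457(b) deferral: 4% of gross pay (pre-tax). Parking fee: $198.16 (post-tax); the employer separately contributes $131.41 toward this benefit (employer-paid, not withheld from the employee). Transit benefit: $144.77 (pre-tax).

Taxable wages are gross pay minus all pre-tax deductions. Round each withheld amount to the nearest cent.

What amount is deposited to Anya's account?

457(b) deferral: $3422.33 × 0.04 = $136.89
Transit benefit: $144.77
Pre-tax total = $136.89 + $144.77 = $281.66
Taxable wages = $3422.33 − $281.66 = $3140.67
State withholding: $3140.67 × 0.03 = $94.22
SDI: $3422.33 × 0.015 = $51.33
OASDI: $3422.33 × 0.0526 = $180.01
PFL insurance: $3422.33 × 0.01 = $34.22
Garnishment: $3422.33 × 0.0321 = $109.86
Parking fee: $198.16
(Employer's $131.41 toward parking fee is not withheld from the employee.)
Total deductions = $136.89 + $144.77 + $94.22 + $51.33 + $180.01 + $34.22 + $109.86 + $198.16 = $949.46
Net pay = $3422.33 − $949.46 = $2472.87

$2472.87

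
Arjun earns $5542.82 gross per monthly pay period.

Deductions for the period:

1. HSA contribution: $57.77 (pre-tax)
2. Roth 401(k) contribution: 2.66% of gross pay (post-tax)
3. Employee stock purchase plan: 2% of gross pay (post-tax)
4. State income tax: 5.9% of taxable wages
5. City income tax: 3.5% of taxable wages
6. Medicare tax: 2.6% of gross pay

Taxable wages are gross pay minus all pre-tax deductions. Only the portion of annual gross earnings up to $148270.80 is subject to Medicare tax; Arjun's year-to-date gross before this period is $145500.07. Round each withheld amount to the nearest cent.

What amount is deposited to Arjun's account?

$4639.11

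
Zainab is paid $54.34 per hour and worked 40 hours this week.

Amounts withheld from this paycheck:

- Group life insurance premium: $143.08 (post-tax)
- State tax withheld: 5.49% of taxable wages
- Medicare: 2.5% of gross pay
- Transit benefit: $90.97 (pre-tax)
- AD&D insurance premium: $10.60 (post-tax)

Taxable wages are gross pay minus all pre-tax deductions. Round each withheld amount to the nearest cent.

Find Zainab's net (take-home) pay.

Gross pay: 40 × $54.34 = $2,173.60
Transit benefit: $90.97
Taxable wages = $2,173.60 − $90.97 = $2,082.63
State tax withheld: $2,082.63 × 0.0549 = $114.34
Medicare: $2,173.60 × 0.025 = $54.34
AD&D insurance premium: $10.60
Group life insurance premium: $143.08
Total deductions = $90.97 + $114.34 + $54.34 + $10.60 + $143.08 = $413.33
Net pay = $2,173.60 − $413.33 = $1,760.27

$1,760.27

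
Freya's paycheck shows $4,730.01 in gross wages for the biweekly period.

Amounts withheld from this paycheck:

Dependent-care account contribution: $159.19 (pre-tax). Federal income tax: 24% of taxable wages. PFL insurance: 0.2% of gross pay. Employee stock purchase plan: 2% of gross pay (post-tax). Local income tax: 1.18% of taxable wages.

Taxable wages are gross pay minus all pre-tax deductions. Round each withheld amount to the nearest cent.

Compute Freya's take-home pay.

Dependent-care account contribution: $159.19
Taxable wages = $4,730.01 − $159.19 = $4,570.82
Local income tax: $4,570.82 × 0.0118 = $53.94
Federal income tax: $4,570.82 × 0.24 = $1,097.00
PFL insurance: $4,730.01 × 0.002 = $9.46
Employee stock purchase plan: $4,730.01 × 0.02 = $94.60
Total deductions = $159.19 + $53.94 + $1,097.00 + $9.46 + $94.60 = $1,414.19
Net pay = $4,730.01 − $1,414.19 = $3,315.82

$3,315.82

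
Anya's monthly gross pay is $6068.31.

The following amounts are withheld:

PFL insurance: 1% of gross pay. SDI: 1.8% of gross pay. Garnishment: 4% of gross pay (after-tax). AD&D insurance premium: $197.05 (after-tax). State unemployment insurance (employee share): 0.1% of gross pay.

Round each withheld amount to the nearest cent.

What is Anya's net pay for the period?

$5452.55

State unemployment insurance (employee share): $6068.31 × 0.001 = $6.07
PFL insurance: $6068.31 × 0.01 = $60.68
SDI: $6068.31 × 0.018 = $109.23
AD&D insurance premium: $197.05
Garnishment: $6068.31 × 0.04 = $242.73
Total deductions = $6.07 + $60.68 + $109.23 + $197.05 + $242.73 = $615.76
Net pay = $6068.31 − $615.76 = $5452.55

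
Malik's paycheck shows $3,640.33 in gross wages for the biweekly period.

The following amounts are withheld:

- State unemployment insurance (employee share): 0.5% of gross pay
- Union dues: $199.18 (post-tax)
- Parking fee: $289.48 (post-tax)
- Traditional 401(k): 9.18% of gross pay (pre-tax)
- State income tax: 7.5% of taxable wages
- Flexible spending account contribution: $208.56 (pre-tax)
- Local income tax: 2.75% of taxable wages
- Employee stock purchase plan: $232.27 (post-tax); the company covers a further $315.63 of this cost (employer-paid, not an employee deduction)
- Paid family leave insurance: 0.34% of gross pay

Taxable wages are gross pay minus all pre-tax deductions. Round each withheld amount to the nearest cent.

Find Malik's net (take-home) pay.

Flexible spending account contribution: $208.56
Traditional 401(k): $3,640.33 × 0.0918 = $334.18
Pre-tax total = $208.56 + $334.18 = $542.74
Taxable wages = $3,640.33 − $542.74 = $3,097.59
Local income tax: $3,097.59 × 0.0275 = $85.18
State income tax: $3,097.59 × 0.075 = $232.32
Paid family leave insurance: $3,640.33 × 0.0034 = $12.38
State unemployment insurance (employee share): $3,640.33 × 0.005 = $18.20
Union dues: $199.18
Parking fee: $289.48
Employee stock purchase plan: $232.27
(Employer's $315.63 toward employee stock purchase plan is not withheld from the employee.)
Total deductions = $208.56 + $334.18 + $85.18 + $232.32 + $12.38 + $18.20 + $199.18 + $289.48 + $232.27 = $1,611.75
Net pay = $3,640.33 − $1,611.75 = $2,028.58

$2,028.58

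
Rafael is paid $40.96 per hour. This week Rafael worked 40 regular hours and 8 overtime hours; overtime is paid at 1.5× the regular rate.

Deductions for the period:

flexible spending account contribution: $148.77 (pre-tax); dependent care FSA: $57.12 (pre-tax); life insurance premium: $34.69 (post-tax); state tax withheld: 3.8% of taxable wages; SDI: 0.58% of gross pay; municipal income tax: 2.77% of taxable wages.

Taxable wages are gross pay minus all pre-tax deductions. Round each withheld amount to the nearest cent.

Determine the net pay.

$1750.58

Regular pay: 40 × $40.96 = $1638.40
Overtime pay: 8 × $40.96 × 1.5 = $491.52
Gross pay = $1638.40 + $491.52 = $2129.92
Dependent care FSA: $57.12
Flexible spending account contribution: $148.77
Pre-tax total = $57.12 + $148.77 = $205.89
Taxable wages = $2129.92 − $205.89 = $1924.03
Municipal income tax: $1924.03 × 0.0277 = $53.30
State tax withheld: $1924.03 × 0.038 = $73.11
SDI: $2129.92 × 0.0058 = $12.35
Life insurance premium: $34.69
Total deductions = $57.12 + $148.77 + $53.30 + $73.11 + $12.35 + $34.69 = $379.34
Net pay = $2129.92 − $379.34 = $1750.58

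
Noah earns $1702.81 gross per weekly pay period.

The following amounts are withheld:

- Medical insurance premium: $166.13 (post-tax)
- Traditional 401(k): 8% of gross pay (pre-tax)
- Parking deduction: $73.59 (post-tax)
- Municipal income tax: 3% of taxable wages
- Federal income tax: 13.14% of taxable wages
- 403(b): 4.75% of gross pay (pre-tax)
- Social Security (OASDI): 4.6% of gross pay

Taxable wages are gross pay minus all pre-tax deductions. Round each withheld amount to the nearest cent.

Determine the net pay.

$927.87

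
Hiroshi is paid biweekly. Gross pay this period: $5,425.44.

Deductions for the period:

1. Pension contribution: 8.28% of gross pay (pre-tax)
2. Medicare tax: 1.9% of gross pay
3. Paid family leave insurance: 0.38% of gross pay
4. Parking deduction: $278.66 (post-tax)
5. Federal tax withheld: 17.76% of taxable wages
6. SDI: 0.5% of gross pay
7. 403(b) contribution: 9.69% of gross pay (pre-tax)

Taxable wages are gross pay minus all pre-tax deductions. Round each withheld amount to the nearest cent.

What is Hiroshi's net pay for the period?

403(b) contribution: $5,425.44 × 0.0969 = $525.73
Pension contribution: $5,425.44 × 0.0828 = $449.23
Pre-tax total = $525.73 + $449.23 = $974.96
Taxable wages = $5,425.44 − $974.96 = $4,450.48
Federal tax withheld: $4,450.48 × 0.1776 = $790.41
Paid family leave insurance: $5,425.44 × 0.0038 = $20.62
Medicare tax: $5,425.44 × 0.019 = $103.08
SDI: $5,425.44 × 0.005 = $27.13
Parking deduction: $278.66
Total deductions = $525.73 + $449.23 + $790.41 + $20.62 + $103.08 + $27.13 + $278.66 = $2,194.86
Net pay = $5,425.44 − $2,194.86 = $3,230.58

$3,230.58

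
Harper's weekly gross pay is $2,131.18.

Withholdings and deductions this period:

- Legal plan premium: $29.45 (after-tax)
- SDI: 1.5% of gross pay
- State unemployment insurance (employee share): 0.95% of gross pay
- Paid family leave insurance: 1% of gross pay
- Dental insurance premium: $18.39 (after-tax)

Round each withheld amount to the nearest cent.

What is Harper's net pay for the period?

SDI: $2,131.18 × 0.015 = $31.97
Paid family leave insurance: $2,131.18 × 0.01 = $21.31
State unemployment insurance (employee share): $2,131.18 × 0.0095 = $20.25
Legal plan premium: $29.45
Dental insurance premium: $18.39
Total deductions = $31.97 + $21.31 + $20.25 + $29.45 + $18.39 = $121.37
Net pay = $2,131.18 − $121.37 = $2,009.81

$2,009.81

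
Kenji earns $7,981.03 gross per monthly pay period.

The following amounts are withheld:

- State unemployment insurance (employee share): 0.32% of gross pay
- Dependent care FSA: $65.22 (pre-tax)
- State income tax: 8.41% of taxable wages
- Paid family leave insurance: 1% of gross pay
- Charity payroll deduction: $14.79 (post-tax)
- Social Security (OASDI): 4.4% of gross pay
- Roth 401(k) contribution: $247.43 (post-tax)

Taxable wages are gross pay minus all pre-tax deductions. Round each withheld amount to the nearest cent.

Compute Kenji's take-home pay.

$6,531.35

Dependent care FSA: $65.22
Taxable wages = $7,981.03 − $65.22 = $7,915.81
State income tax: $7,915.81 × 0.0841 = $665.72
State unemployment insurance (employee share): $7,981.03 × 0.0032 = $25.54
Paid family leave insurance: $7,981.03 × 0.01 = $79.81
Social Security (OASDI): $7,981.03 × 0.044 = $351.17
Charity payroll deduction: $14.79
Roth 401(k) contribution: $247.43
Total deductions = $65.22 + $665.72 + $25.54 + $79.81 + $351.17 + $14.79 + $247.43 = $1,449.68
Net pay = $7,981.03 − $1,449.68 = $6,531.35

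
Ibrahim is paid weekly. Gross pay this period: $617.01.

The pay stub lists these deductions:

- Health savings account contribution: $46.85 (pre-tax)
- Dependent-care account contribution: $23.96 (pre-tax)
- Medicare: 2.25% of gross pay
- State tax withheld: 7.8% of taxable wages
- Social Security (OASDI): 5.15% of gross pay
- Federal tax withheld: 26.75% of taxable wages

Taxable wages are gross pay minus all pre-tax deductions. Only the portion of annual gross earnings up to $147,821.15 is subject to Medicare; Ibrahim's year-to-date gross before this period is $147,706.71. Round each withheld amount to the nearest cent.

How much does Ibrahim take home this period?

$323.14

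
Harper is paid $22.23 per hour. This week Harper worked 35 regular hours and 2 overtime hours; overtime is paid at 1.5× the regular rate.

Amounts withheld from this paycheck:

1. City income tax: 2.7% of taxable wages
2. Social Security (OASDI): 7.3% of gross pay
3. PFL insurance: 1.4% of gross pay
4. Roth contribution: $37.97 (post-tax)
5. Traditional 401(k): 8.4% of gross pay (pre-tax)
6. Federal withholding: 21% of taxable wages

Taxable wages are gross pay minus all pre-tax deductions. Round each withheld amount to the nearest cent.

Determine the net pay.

$478.93

Regular pay: 35 × $22.23 = $778.05
Overtime pay: 2 × $22.23 × 1.5 = $66.69
Gross pay = $778.05 + $66.69 = $844.74
Traditional 401(k): $844.74 × 0.084 = $70.96
Taxable wages = $844.74 − $70.96 = $773.78
City income tax: $773.78 × 0.027 = $20.89
Federal withholding: $773.78 × 0.21 = $162.49
PFL insurance: $844.74 × 0.014 = $11.83
Social Security (OASDI): $844.74 × 0.073 = $61.67
Roth contribution: $37.97
Total deductions = $70.96 + $20.89 + $162.49 + $11.83 + $61.67 + $37.97 = $365.81
Net pay = $844.74 − $365.81 = $478.93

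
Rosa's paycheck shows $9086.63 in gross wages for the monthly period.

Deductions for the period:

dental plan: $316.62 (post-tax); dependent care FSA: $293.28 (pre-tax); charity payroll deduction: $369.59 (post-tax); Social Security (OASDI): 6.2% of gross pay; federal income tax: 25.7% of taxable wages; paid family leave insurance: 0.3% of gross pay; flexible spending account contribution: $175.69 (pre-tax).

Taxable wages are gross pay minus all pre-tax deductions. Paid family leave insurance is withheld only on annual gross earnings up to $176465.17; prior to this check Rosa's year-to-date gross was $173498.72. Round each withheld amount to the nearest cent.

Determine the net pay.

$5144.44

Flexible spending account contribution: $175.69
Dependent care FSA: $293.28
Pre-tax total = $175.69 + $293.28 = $468.97
Taxable wages = $9086.63 − $468.97 = $8617.66
Federal income tax: $8617.66 × 0.257 = $2214.74
Paid family leave insurance: only $176465.17 − $173498.72 = $2966.45 of this check is subject → $2966.45 × 0.003 = $8.90
Social Security (OASDI): $9086.63 × 0.062 = $563.37
Charity payroll deduction: $369.59
Dental plan: $316.62
Total deductions = $175.69 + $293.28 + $2214.74 + $8.90 + $563.37 + $369.59 + $316.62 = $3942.19
Net pay = $9086.63 − $3942.19 = $5144.44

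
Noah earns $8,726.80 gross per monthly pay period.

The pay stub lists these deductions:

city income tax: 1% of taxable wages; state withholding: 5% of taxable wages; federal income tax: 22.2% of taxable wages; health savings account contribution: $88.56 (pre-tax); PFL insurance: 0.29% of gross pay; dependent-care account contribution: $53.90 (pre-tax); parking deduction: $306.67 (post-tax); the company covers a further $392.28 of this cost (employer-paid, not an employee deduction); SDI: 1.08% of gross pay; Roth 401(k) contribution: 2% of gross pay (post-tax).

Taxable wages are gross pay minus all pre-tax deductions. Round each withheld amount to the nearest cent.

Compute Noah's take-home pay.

$5,562.79

Dependent-care account contribution: $53.90
Health savings account contribution: $88.56
Pre-tax total = $53.90 + $88.56 = $142.46
Taxable wages = $8,726.80 − $142.46 = $8,584.34
City income tax: $8,584.34 × 0.01 = $85.84
State withholding: $8,584.34 × 0.05 = $429.22
Federal income tax: $8,584.34 × 0.222 = $1,905.72
SDI: $8,726.80 × 0.0108 = $94.25
PFL insurance: $8,726.80 × 0.0029 = $25.31
Parking deduction: $306.67
Roth 401(k) contribution: $8,726.80 × 0.02 = $174.54
(Employer's $392.28 toward parking deduction is not withheld from the employee.)
Total deductions = $53.90 + $88.56 + $85.84 + $429.22 + $1,905.72 + $94.25 + $25.31 + $306.67 + $174.54 = $3,164.01
Net pay = $8,726.80 − $3,164.01 = $5,562.79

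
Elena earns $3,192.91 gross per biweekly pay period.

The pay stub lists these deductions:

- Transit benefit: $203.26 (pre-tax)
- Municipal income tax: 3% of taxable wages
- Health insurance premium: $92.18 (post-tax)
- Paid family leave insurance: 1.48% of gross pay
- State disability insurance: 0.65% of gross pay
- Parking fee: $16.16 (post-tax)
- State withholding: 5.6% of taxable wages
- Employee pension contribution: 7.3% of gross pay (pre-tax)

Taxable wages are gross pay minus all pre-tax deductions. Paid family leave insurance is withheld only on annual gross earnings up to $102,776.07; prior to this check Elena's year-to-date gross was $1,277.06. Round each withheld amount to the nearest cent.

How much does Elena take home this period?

Transit benefit: $203.26
Employee pension contribution: $3,192.91 × 0.073 = $233.08
Pre-tax total = $203.26 + $233.08 = $436.34
Taxable wages = $3,192.91 − $436.34 = $2,756.57
State withholding: $2,756.57 × 0.056 = $154.37
Municipal income tax: $2,756.57 × 0.03 = $82.70
State disability insurance: $3,192.91 × 0.0065 = $20.75
Paid family leave insurance: cap not yet reached, full $3,192.91 is subject → $3,192.91 × 0.0148 = $47.26
Health insurance premium: $92.18
Parking fee: $16.16
Total deductions = $203.26 + $233.08 + $154.37 + $82.70 + $20.75 + $47.26 + $92.18 + $16.16 = $849.76
Net pay = $3,192.91 − $849.76 = $2,343.15

$2,343.15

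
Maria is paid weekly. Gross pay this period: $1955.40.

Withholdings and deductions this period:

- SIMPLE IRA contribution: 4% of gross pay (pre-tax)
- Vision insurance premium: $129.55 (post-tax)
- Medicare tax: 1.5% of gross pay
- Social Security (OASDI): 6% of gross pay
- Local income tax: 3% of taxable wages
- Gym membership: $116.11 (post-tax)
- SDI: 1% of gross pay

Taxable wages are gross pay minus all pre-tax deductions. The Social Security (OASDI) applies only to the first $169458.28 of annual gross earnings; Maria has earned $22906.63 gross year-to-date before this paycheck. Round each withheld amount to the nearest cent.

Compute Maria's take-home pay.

$1409.00

SIMPLE IRA contribution: $1955.40 × 0.04 = $78.22
Taxable wages = $1955.40 − $78.22 = $1877.18
Local income tax: $1877.18 × 0.03 = $56.32
Social Security (OASDI): cap not yet reached, full $1955.40 is subject → $1955.40 × 0.06 = $117.32
SDI: $1955.40 × 0.01 = $19.55
Medicare tax: $1955.40 × 0.015 = $29.33
Vision insurance premium: $129.55
Gym membership: $116.11
Total deductions = $78.22 + $56.32 + $117.32 + $19.55 + $29.33 + $129.55 + $116.11 = $546.40
Net pay = $1955.40 − $546.40 = $1409.00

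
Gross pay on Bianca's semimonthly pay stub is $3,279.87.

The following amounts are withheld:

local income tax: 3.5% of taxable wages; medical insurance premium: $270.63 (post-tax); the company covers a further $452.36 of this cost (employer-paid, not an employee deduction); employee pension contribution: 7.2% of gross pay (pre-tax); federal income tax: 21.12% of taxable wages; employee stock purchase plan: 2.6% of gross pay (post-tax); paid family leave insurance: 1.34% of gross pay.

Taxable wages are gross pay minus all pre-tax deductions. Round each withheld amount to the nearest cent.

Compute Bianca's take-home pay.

$1,894.50

Employee pension contribution: $3,279.87 × 0.072 = $236.15
Taxable wages = $3,279.87 − $236.15 = $3,043.72
Federal income tax: $3,043.72 × 0.2112 = $642.83
Local income tax: $3,043.72 × 0.035 = $106.53
Paid family leave insurance: $3,279.87 × 0.0134 = $43.95
Employee stock purchase plan: $3,279.87 × 0.026 = $85.28
Medical insurance premium: $270.63
(Employer's $452.36 toward medical insurance premium is not withheld from the employee.)
Total deductions = $236.15 + $642.83 + $106.53 + $43.95 + $85.28 + $270.63 = $1,385.37
Net pay = $3,279.87 − $1,385.37 = $1,894.50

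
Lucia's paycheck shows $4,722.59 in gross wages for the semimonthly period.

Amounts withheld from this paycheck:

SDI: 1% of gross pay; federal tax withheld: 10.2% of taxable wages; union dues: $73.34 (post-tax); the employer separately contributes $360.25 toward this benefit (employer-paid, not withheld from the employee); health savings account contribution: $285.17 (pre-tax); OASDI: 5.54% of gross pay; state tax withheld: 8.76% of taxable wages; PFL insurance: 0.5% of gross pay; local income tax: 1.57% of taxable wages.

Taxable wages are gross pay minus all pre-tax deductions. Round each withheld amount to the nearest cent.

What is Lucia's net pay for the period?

Health savings account contribution: $285.17
Taxable wages = $4,722.59 − $285.17 = $4,437.42
Federal tax withheld: $4,437.42 × 0.102 = $452.62
Local income tax: $4,437.42 × 0.0157 = $69.67
State tax withheld: $4,437.42 × 0.0876 = $388.72
OASDI: $4,722.59 × 0.0554 = $261.63
SDI: $4,722.59 × 0.01 = $47.23
PFL insurance: $4,722.59 × 0.005 = $23.61
Union dues: $73.34
(Employer's $360.25 toward union dues is not withheld from the employee.)
Total deductions = $285.17 + $452.62 + $69.67 + $388.72 + $261.63 + $47.23 + $23.61 + $73.34 = $1,601.99
Net pay = $4,722.59 − $1,601.99 = $3,120.60

$3,120.60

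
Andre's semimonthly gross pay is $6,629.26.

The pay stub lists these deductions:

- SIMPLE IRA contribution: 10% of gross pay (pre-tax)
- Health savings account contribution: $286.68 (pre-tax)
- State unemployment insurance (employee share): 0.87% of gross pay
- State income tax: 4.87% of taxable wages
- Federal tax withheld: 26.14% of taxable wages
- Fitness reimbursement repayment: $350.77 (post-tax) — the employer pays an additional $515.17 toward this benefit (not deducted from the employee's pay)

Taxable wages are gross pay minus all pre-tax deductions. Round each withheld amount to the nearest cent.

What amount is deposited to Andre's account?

Health savings account contribution: $286.68
SIMPLE IRA contribution: $6,629.26 × 0.1 = $662.93
Pre-tax total = $286.68 + $662.93 = $949.61
Taxable wages = $6,629.26 − $949.61 = $5,679.65
State income tax: $5,679.65 × 0.0487 = $276.60
Federal tax withheld: $5,679.65 × 0.2614 = $1,484.66
State unemployment insurance (employee share): $6,629.26 × 0.0087 = $57.67
Fitness reimbursement repayment: $350.77
(Employer's $515.17 toward fitness reimbursement repayment is not withheld from the employee.)
Total deductions = $286.68 + $662.93 + $276.60 + $1,484.66 + $57.67 + $350.77 = $3,119.31
Net pay = $6,629.26 − $3,119.31 = $3,509.95

$3,509.95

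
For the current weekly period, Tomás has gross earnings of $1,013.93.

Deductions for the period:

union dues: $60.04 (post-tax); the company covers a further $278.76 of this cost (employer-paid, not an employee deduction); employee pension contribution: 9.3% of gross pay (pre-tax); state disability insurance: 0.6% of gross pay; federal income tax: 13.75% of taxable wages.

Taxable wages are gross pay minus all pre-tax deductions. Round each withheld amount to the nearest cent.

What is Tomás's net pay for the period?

Employee pension contribution: $1,013.93 × 0.093 = $94.30
Taxable wages = $1,013.93 − $94.30 = $919.63
Federal income tax: $919.63 × 0.1375 = $126.45
State disability insurance: $1,013.93 × 0.006 = $6.08
Union dues: $60.04
(Employer's $278.76 toward union dues is not withheld from the employee.)
Total deductions = $94.30 + $126.45 + $6.08 + $60.04 = $286.87
Net pay = $1,013.93 − $286.87 = $727.06

$727.06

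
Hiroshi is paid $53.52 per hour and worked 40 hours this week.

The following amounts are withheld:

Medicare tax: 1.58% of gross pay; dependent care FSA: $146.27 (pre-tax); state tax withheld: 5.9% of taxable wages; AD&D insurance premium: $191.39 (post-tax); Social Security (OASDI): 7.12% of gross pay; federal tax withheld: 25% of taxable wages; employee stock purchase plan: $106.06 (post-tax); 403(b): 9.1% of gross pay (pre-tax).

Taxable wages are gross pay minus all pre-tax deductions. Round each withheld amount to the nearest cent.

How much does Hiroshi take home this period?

$759.92

Gross pay: 40 × $53.52 = $2,140.80
403(b): $2,140.80 × 0.091 = $194.81
Dependent care FSA: $146.27
Pre-tax total = $194.81 + $146.27 = $341.08
Taxable wages = $2,140.80 − $341.08 = $1,799.72
State tax withheld: $1,799.72 × 0.059 = $106.18
Federal tax withheld: $1,799.72 × 0.25 = $449.93
Social Security (OASDI): $2,140.80 × 0.0712 = $152.42
Medicare tax: $2,140.80 × 0.0158 = $33.82
AD&D insurance premium: $191.39
Employee stock purchase plan: $106.06
Total deductions = $194.81 + $146.27 + $106.18 + $449.93 + $152.42 + $33.82 + $191.39 + $106.06 = $1,380.88
Net pay = $2,140.80 − $1,380.88 = $759.92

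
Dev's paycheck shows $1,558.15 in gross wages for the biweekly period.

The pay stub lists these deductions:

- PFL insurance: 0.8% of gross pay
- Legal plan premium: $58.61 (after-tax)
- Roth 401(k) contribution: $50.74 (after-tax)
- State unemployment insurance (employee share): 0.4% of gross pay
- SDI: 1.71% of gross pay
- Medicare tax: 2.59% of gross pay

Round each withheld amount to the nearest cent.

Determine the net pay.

$1,363.10

State unemployment insurance (employee share): $1,558.15 × 0.004 = $6.23
PFL insurance: $1,558.15 × 0.008 = $12.47
SDI: $1,558.15 × 0.0171 = $26.64
Medicare tax: $1,558.15 × 0.0259 = $40.36
Roth 401(k) contribution: $50.74
Legal plan premium: $58.61
Total deductions = $6.23 + $12.47 + $26.64 + $40.36 + $50.74 + $58.61 = $195.05
Net pay = $1,558.15 − $195.05 = $1,363.10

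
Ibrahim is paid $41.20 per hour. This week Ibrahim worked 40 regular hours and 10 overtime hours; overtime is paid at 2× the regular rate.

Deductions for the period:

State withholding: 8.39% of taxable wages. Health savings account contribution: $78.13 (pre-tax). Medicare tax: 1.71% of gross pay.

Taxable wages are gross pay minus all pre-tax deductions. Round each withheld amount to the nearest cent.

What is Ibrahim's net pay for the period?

$2,150.75

Regular pay: 40 × $41.20 = $1,648.00
Overtime pay: 10 × $41.20 × 2 = $824.00
Gross pay = $1,648.00 + $824.00 = $2,472.00
Health savings account contribution: $78.13
Taxable wages = $2,472.00 − $78.13 = $2,393.87
State withholding: $2,393.87 × 0.0839 = $200.85
Medicare tax: $2,472.00 × 0.0171 = $42.27
Total deductions = $78.13 + $200.85 + $42.27 = $321.25
Net pay = $2,472.00 − $321.25 = $2,150.75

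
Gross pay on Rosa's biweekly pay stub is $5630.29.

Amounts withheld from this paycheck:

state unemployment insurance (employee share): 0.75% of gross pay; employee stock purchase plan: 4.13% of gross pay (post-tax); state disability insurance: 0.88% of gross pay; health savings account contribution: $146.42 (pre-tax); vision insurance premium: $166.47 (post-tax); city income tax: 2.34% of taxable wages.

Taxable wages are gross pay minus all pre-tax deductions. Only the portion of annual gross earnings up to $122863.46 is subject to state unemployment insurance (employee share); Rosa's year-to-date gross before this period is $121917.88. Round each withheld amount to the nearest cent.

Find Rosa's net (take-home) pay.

$4899.91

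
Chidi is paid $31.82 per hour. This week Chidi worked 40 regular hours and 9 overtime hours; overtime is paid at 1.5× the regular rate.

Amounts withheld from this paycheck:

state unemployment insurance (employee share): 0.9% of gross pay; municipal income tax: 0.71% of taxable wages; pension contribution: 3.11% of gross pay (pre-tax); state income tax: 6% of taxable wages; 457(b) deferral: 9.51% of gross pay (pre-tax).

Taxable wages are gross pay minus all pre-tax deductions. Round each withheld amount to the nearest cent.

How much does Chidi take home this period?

Regular pay: 40 × $31.82 = $1,272.80
Overtime pay: 9 × $31.82 × 1.5 = $429.57
Gross pay = $1,272.80 + $429.57 = $1,702.37
457(b) deferral: $1,702.37 × 0.0951 = $161.90
Pension contribution: $1,702.37 × 0.0311 = $52.94
Pre-tax total = $161.90 + $52.94 = $214.84
Taxable wages = $1,702.37 − $214.84 = $1,487.53
Municipal income tax: $1,487.53 × 0.0071 = $10.56
State income tax: $1,487.53 × 0.06 = $89.25
State unemployment insurance (employee share): $1,702.37 × 0.009 = $15.32
Total deductions = $161.90 + $52.94 + $10.56 + $89.25 + $15.32 = $329.97
Net pay = $1,702.37 − $329.97 = $1,372.40

$1,372.40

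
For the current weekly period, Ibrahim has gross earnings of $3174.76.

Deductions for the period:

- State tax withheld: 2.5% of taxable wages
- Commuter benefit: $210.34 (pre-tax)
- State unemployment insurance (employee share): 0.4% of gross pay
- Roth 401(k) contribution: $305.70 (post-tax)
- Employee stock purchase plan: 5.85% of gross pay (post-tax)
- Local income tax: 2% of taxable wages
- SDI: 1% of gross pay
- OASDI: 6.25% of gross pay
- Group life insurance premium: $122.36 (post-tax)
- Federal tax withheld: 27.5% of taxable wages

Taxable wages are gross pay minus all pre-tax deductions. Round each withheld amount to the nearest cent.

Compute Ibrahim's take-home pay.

Commuter benefit: $210.34
Taxable wages = $3174.76 − $210.34 = $2964.42
Local income tax: $2964.42 × 0.02 = $59.29
State tax withheld: $2964.42 × 0.025 = $74.11
Federal tax withheld: $2964.42 × 0.275 = $815.22
State unemployment insurance (employee share): $3174.76 × 0.004 = $12.70
OASDI: $3174.76 × 0.0625 = $198.42
SDI: $3174.76 × 0.01 = $31.75
Roth 401(k) contribution: $305.70
Group life insurance premium: $122.36
Employee stock purchase plan: $3174.76 × 0.0585 = $185.72
Total deductions = $210.34 + $59.29 + $74.11 + $815.22 + $12.70 + $198.42 + $31.75 + $305.70 + $122.36 + $185.72 = $2015.61
Net pay = $3174.76 − $2015.61 = $1159.15

$1159.15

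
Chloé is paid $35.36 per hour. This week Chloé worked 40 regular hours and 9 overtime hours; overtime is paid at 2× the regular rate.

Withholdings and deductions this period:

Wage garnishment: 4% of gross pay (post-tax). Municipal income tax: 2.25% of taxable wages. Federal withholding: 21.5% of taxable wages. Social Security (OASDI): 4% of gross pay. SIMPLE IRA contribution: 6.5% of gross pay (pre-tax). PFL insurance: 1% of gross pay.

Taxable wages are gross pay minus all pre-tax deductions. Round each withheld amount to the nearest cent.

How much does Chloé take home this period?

$1,277.55

Regular pay: 40 × $35.36 = $1,414.40
Overtime pay: 9 × $35.36 × 2 = $636.48
Gross pay = $1,414.40 + $636.48 = $2,050.88
SIMPLE IRA contribution: $2,050.88 × 0.065 = $133.31
Taxable wages = $2,050.88 − $133.31 = $1,917.57
Federal withholding: $1,917.57 × 0.215 = $412.28
Municipal income tax: $1,917.57 × 0.0225 = $43.15
PFL insurance: $2,050.88 × 0.01 = $20.51
Social Security (OASDI): $2,050.88 × 0.04 = $82.04
Wage garnishment: $2,050.88 × 0.04 = $82.04
Total deductions = $133.31 + $412.28 + $43.15 + $20.51 + $82.04 + $82.04 = $773.33
Net pay = $2,050.88 − $773.33 = $1,277.55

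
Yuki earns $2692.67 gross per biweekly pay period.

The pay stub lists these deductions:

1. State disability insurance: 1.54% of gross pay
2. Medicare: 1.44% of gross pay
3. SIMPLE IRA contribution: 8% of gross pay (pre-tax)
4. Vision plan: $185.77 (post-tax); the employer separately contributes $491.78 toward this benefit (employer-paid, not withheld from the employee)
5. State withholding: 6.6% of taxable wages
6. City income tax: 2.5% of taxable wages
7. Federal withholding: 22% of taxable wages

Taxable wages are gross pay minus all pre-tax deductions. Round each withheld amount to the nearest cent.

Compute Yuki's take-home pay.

SIMPLE IRA contribution: $2692.67 × 0.08 = $215.41
Taxable wages = $2692.67 − $215.41 = $2477.26
State withholding: $2477.26 × 0.066 = $163.50
Federal withholding: $2477.26 × 0.22 = $545.00
City income tax: $2477.26 × 0.025 = $61.93
State disability insurance: $2692.67 × 0.0154 = $41.47
Medicare: $2692.67 × 0.0144 = $38.77
Vision plan: $185.77
(Employer's $491.78 toward vision plan is not withheld from the employee.)
Total deductions = $215.41 + $163.50 + $545.00 + $61.93 + $41.47 + $38.77 + $185.77 = $1251.85
Net pay = $2692.67 − $1251.85 = $1440.82

$1440.82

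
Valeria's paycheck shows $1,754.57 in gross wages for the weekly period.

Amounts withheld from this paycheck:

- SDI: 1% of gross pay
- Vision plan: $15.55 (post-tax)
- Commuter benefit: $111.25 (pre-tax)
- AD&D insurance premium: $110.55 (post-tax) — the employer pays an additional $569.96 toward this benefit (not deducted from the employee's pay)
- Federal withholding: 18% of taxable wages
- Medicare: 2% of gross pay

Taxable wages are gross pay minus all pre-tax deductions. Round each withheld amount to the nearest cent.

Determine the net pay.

Commuter benefit: $111.25
Taxable wages = $1,754.57 − $111.25 = $1,643.32
Federal withholding: $1,643.32 × 0.18 = $295.80
SDI: $1,754.57 × 0.01 = $17.55
Medicare: $1,754.57 × 0.02 = $35.09
Vision plan: $15.55
AD&D insurance premium: $110.55
(Employer's $569.96 toward AD&D insurance premium is not withheld from the employee.)
Total deductions = $111.25 + $295.80 + $17.55 + $35.09 + $15.55 + $110.55 = $585.79
Net pay = $1,754.57 − $585.79 = $1,168.78

$1,168.78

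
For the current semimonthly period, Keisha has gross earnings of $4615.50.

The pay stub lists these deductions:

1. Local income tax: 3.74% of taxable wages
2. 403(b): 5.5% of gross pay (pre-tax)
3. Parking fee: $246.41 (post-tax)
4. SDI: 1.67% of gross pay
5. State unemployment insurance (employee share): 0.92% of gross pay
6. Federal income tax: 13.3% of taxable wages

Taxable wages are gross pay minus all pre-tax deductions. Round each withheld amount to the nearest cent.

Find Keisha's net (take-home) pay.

$3252.47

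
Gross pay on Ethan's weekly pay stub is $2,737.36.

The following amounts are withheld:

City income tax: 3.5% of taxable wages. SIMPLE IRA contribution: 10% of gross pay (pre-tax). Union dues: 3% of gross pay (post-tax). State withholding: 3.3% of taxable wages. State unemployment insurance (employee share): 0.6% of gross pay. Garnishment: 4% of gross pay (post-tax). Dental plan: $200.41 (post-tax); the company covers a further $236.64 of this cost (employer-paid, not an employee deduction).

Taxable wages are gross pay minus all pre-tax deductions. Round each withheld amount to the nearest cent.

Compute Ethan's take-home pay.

SIMPLE IRA contribution: $2,737.36 × 0.1 = $273.74
Taxable wages = $2,737.36 − $273.74 = $2,463.62
City income tax: $2,463.62 × 0.035 = $86.23
State withholding: $2,463.62 × 0.033 = $81.30
State unemployment insurance (employee share): $2,737.36 × 0.006 = $16.42
Garnishment: $2,737.36 × 0.04 = $109.49
Union dues: $2,737.36 × 0.03 = $82.12
Dental plan: $200.41
(Employer's $236.64 toward dental plan is not withheld from the employee.)
Total deductions = $273.74 + $86.23 + $81.30 + $16.42 + $109.49 + $82.12 + $200.41 = $849.71
Net pay = $2,737.36 − $849.71 = $1,887.65

$1,887.65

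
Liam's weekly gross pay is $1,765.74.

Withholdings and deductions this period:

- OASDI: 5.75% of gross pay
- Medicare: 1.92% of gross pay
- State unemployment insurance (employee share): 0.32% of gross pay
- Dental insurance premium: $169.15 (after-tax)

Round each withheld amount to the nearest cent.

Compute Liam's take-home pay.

State unemployment insurance (employee share): $1,765.74 × 0.0032 = $5.65
OASDI: $1,765.74 × 0.0575 = $101.53
Medicare: $1,765.74 × 0.0192 = $33.90
Dental insurance premium: $169.15
Total deductions = $5.65 + $101.53 + $33.90 + $169.15 = $310.23
Net pay = $1,765.74 − $310.23 = $1,455.51

$1,455.51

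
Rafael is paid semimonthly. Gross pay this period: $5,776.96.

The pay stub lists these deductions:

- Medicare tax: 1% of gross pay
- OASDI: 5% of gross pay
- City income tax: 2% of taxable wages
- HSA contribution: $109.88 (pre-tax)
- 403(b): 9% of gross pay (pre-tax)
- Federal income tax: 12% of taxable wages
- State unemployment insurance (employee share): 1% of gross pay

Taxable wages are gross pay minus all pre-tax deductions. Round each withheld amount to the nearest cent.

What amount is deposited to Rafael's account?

HSA contribution: $109.88
403(b): $5,776.96 × 0.09 = $519.93
Pre-tax total = $109.88 + $519.93 = $629.81
Taxable wages = $5,776.96 − $629.81 = $5,147.15
City income tax: $5,147.15 × 0.02 = $102.94
Federal income tax: $5,147.15 × 0.12 = $617.66
Medicare tax: $5,776.96 × 0.01 = $57.77
OASDI: $5,776.96 × 0.05 = $288.85
State unemployment insurance (employee share): $5,776.96 × 0.01 = $57.77
Total deductions = $109.88 + $519.93 + $102.94 + $617.66 + $57.77 + $288.85 + $57.77 = $1,754.80
Net pay = $5,776.96 − $1,754.80 = $4,022.16

$4,022.16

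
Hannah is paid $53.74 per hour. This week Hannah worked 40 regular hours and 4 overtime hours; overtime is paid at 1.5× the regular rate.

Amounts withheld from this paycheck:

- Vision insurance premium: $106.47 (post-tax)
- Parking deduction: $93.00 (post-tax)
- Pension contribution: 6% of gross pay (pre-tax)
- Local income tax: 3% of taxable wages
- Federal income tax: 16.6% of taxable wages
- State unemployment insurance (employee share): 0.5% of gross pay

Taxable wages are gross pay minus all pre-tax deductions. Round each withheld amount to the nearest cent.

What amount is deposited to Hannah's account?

$1,656.44

Regular pay: 40 × $53.74 = $2,149.60
Overtime pay: 4 × $53.74 × 1.5 = $322.44
Gross pay = $2,149.60 + $322.44 = $2,472.04
Pension contribution: $2,472.04 × 0.06 = $148.32
Taxable wages = $2,472.04 − $148.32 = $2,323.72
Federal income tax: $2,323.72 × 0.166 = $385.74
Local income tax: $2,323.72 × 0.03 = $69.71
State unemployment insurance (employee share): $2,472.04 × 0.005 = $12.36
Vision insurance premium: $106.47
Parking deduction: $93.00
Total deductions = $148.32 + $385.74 + $69.71 + $12.36 + $106.47 + $93.00 = $815.60
Net pay = $2,472.04 − $815.60 = $1,656.44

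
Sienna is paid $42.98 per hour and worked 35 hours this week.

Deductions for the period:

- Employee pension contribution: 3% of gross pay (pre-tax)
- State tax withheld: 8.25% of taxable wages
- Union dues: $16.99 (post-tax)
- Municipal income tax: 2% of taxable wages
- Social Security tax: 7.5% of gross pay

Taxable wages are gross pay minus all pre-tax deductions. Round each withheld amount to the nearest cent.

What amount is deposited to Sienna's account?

Gross pay: 35 × $42.98 = $1,504.30
Employee pension contribution: $1,504.30 × 0.03 = $45.13
Taxable wages = $1,504.30 − $45.13 = $1,459.17
Municipal income tax: $1,459.17 × 0.02 = $29.18
State tax withheld: $1,459.17 × 0.0825 = $120.38
Social Security tax: $1,504.30 × 0.075 = $112.82
Union dues: $16.99
Total deductions = $45.13 + $29.18 + $120.38 + $112.82 + $16.99 = $324.50
Net pay = $1,504.30 − $324.50 = $1,179.80

$1,179.80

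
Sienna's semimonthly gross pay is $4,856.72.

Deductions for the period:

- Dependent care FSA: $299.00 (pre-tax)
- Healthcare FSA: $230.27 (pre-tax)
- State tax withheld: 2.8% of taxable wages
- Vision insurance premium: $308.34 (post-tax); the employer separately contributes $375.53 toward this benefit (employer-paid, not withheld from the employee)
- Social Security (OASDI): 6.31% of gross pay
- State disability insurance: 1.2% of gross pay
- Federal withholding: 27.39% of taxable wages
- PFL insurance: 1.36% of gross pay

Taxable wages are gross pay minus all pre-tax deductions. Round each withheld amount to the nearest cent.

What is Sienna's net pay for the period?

$2,281.86

Dependent care FSA: $299.00
Healthcare FSA: $230.27
Pre-tax total = $299.00 + $230.27 = $529.27
Taxable wages = $4,856.72 − $529.27 = $4,327.45
Federal withholding: $4,327.45 × 0.2739 = $1,185.29
State tax withheld: $4,327.45 × 0.028 = $121.17
PFL insurance: $4,856.72 × 0.0136 = $66.05
State disability insurance: $4,856.72 × 0.012 = $58.28
Social Security (OASDI): $4,856.72 × 0.0631 = $306.46
Vision insurance premium: $308.34
(Employer's $375.53 toward vision insurance premium is not withheld from the employee.)
Total deductions = $299.00 + $230.27 + $1,185.29 + $121.17 + $66.05 + $58.28 + $306.46 + $308.34 = $2,574.86
Net pay = $4,856.72 − $2,574.86 = $2,281.86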